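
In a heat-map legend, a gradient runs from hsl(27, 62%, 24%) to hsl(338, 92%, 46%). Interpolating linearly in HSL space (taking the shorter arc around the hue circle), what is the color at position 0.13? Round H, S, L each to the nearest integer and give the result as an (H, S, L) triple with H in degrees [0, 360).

(21, 66, 27)

Hue: 338 − 27 = 311°, but |311| > 180 so the shorter arc goes the other way: Δh = 311 − 360 = -49°.
H = 27 + 0.13 × (-49) = 20.63 → 21°
S = 62 + 0.13 × (92 − 62) = 65.9 → 66%
L = 24 + 0.13 × (46 − 24) = 26.86 → 27%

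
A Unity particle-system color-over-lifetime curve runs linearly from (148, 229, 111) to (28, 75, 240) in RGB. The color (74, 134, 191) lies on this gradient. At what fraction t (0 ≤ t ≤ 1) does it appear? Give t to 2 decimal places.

Invert the lerp on the G channel (largest span, 154): t = (134 − 229) / (75 − 229) = -95/-154 = 0.61688.
Check on R: (74 − 148)/(28 − 148) = 0.6167 ✓

0.62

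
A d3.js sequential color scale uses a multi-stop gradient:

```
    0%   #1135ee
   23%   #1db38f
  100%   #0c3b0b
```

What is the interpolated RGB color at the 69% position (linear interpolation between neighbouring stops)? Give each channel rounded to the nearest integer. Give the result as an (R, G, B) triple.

(19, 107, 64)

69% lies between the 23% and 100% stops, so the local fraction is t = (69 − 23)/(100 − 23) = 46/77 ≈ 0.5974.
#1db38f → (29, 179, 143); #0c3b0b → (12, 59, 11).
R = 29 + 0.5974 × (12 − 29) = 18.844 → 19
G = 179 + 0.5974 × (59 − 179) = 107.312 → 107
B = 143 + 0.5974 × (11 − 143) = 64.143 → 64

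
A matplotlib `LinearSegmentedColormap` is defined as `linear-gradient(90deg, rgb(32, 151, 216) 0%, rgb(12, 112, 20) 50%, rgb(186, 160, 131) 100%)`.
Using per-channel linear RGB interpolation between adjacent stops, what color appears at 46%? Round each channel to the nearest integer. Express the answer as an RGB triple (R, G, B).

46% lies between the 0% and 50% stops, so the local fraction is t = (46 − 0)/(50 − 0) = 46/50 ≈ 0.92.
R = 32 + 0.92 × (12 − 32) = 13.6 → 14
G = 151 + 0.92 × (112 − 151) = 115.12 → 115
B = 216 + 0.92 × (20 − 216) = 35.68 → 36

(14, 115, 36)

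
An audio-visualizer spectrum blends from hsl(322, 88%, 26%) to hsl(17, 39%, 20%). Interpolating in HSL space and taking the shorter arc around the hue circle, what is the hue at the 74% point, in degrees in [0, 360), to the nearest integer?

Hue: 17 − 322 = -305°, but |-305| > 180 so the shorter arc goes the other way: Δh = -305 + 360 = 55°.
H = 322 + 0.74 × (55) = 362.7 → 363 → 363 mod 360 = 3°

3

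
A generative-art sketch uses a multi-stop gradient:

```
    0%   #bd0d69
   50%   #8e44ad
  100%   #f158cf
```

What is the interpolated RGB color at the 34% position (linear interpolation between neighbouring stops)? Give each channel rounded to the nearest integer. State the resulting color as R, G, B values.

34% lies between the 0% and 50% stops, so the local fraction is t = (34 − 0)/(50 − 0) = 34/50 ≈ 0.68.
#bd0d69 → (189, 13, 105); #8e44ad → (142, 68, 173).
R = 189 + 0.68 × (142 − 189) = 157.04 → 157
G = 13 + 0.68 × (68 − 13) = 50.4 → 50
B = 105 + 0.68 × (173 − 105) = 151.24 → 151

(157, 50, 151)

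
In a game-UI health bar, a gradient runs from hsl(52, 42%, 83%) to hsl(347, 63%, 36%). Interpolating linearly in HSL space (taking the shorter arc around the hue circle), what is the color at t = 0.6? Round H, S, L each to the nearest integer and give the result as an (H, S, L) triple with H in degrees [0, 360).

(13, 55, 55)

Hue: 347 − 52 = 295°, but |295| > 180 so the shorter arc goes the other way: Δh = 295 − 360 = -65°.
H = 52 + 0.6 × (-65) = 13 → 13°
S = 42 + 0.6 × (63 − 42) = 54.6 → 55%
L = 83 + 0.6 × (36 − 83) = 54.8 → 55%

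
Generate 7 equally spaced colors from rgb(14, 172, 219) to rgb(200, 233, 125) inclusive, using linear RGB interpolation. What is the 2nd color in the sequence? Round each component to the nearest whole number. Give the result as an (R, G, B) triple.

(45, 182, 203)

With 7 swatches and endpoints inclusive, swatch 2 sits at t = (2 − 1)/(7 − 1) = 1/6 ≈ 0.1667.
R = 14 + 0.1667 × (200 − 14) = 45.006 → 45
G = 172 + 0.1667 × (233 − 172) = 182.169 → 182
B = 219 + 0.1667 × (125 − 219) = 203.33 → 203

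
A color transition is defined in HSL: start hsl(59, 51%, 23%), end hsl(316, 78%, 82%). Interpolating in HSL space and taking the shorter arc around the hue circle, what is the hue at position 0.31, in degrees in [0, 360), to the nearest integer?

Hue: 316 − 59 = 257°, but |257| > 180 so the shorter arc goes the other way: Δh = 257 − 360 = -103°.
H = 59 + 0.31 × (-103) = 27.07 → 27°

27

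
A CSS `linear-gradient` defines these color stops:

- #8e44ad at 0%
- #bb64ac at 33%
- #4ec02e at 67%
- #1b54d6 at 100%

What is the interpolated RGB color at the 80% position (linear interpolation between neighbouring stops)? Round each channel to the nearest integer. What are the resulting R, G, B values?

80% lies between the 67% and 100% stops, so the local fraction is t = (80 − 67)/(100 − 67) = 13/33 ≈ 0.3939.
#4ec02e → (78, 192, 46); #1b54d6 → (27, 84, 214).
R = 78 + 0.3939 × (27 − 78) = 57.911 → 58
G = 192 + 0.3939 × (84 − 192) = 149.459 → 149
B = 46 + 0.3939 × (214 − 46) = 112.175 → 112

(58, 149, 112)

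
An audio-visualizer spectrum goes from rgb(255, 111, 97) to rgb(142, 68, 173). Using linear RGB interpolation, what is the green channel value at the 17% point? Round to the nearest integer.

G = 111 + 0.17 × (68 − 111) = 103.69 → 104

104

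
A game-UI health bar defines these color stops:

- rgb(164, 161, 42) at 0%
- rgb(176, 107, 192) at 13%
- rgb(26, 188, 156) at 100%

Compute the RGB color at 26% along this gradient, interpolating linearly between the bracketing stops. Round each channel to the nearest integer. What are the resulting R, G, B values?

26% lies between the 13% and 100% stops, so the local fraction is t = (26 − 13)/(100 − 13) = 13/87 ≈ 0.1494.
R = 176 + 0.1494 × (26 − 176) = 153.59 → 154
G = 107 + 0.1494 × (188 − 107) = 119.101 → 119
B = 192 + 0.1494 × (156 − 192) = 186.622 → 187

(154, 119, 187)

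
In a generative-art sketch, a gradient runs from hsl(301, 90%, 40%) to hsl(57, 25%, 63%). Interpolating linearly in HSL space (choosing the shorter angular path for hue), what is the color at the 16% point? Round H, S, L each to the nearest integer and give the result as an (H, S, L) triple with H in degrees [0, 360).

(320, 80, 44)

Hue: 57 − 301 = -244°, but |-244| > 180 so the shorter arc goes the other way: Δh = -244 + 360 = 116°.
H = 301 + 0.16 × (116) = 319.56 → 320°
S = 90 + 0.16 × (25 − 90) = 79.6 → 80%
L = 40 + 0.16 × (63 − 40) = 43.68 → 44%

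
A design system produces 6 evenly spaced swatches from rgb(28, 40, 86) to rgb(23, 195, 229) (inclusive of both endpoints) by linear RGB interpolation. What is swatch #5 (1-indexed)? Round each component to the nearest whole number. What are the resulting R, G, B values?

(24, 164, 200)

With 6 swatches and endpoints inclusive, swatch 5 sits at t = (5 − 1)/(6 − 1) = 4/5 ≈ 0.8.
R = 28 + 0.8 × (23 − 28) = 24 → 24
G = 40 + 0.8 × (195 − 40) = 164 → 164
B = 86 + 0.8 × (229 − 86) = 200.4 → 200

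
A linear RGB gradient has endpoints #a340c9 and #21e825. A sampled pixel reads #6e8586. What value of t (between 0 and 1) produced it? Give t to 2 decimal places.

0.41

Invert the lerp on the G channel (largest span, 168): t = (133 − 64) / (232 − 64) = 69/168 = 0.41071.
Check on R: (110 − 163)/(33 − 163) = 0.4077 ✓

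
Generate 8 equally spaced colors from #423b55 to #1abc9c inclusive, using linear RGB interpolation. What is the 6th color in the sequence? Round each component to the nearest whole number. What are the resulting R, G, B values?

With 8 swatches and endpoints inclusive, swatch 6 sits at t = (6 − 1)/(8 − 1) = 5/7 ≈ 0.7143.
#423b55 → (66, 59, 85); #1abc9c → (26, 188, 156).
R = 66 + 0.7143 × (26 − 66) = 37.428 → 37
G = 59 + 0.7143 × (188 − 59) = 151.145 → 151
B = 85 + 0.7143 × (156 − 85) = 135.715 → 136

(37, 151, 136)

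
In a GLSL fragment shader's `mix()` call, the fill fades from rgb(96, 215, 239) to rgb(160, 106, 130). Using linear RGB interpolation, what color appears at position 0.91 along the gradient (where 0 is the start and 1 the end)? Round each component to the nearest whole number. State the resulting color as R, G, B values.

(154, 116, 140)

R = 96 + 0.91 × (160 − 96) = 96 + 0.91 × 64 = 154.24 → 154
G = 215 + 0.91 × (106 − 215) = 215 + 0.91 × -109 = 115.81 → 116
B = 239 + 0.91 × (130 − 239) = 239 + 0.91 × -109 = 139.81 → 140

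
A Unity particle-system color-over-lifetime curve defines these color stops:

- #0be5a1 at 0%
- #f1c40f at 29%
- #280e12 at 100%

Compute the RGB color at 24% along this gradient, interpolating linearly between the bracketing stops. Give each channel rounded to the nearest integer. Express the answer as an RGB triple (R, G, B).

(201, 202, 40)

24% lies between the 0% and 29% stops, so the local fraction is t = (24 − 0)/(29 − 0) = 24/29 ≈ 0.8276.
#0be5a1 → (11, 229, 161); #f1c40f → (241, 196, 15).
R = 11 + 0.8276 × (241 − 11) = 201.348 → 201
G = 229 + 0.8276 × (196 − 229) = 201.689 → 202
B = 161 + 0.8276 × (15 − 161) = 40.17 → 40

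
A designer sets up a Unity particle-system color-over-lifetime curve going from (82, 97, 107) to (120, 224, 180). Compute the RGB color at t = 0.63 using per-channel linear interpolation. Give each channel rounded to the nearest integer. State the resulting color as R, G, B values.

(106, 177, 153)

R = 82 + 0.63 × (120 − 82) = 82 + 0.63 × 38 = 105.94 → 106
G = 97 + 0.63 × (224 − 97) = 97 + 0.63 × 127 = 177.01 → 177
B = 107 + 0.63 × (180 − 107) = 107 + 0.63 × 73 = 152.99 → 153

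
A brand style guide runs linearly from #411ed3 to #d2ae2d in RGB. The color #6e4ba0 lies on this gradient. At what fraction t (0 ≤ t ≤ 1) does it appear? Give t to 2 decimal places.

Invert the lerp on the B channel (largest span, 166): t = (160 − 211) / (45 − 211) = -51/-166 = 0.30723.
Check on R: (110 − 65)/(210 − 65) = 0.3103 ✓

0.31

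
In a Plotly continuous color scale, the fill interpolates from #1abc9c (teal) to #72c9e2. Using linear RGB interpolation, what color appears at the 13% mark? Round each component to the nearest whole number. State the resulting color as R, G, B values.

#1abc9c → (26, 188, 156); #72c9e2 → (114, 201, 226).
13% corresponds to t = 0.13.
R = 26 + 0.13 × (114 − 26) = 26 + 0.13 × 88 = 37.44 → 37
G = 188 + 0.13 × (201 − 188) = 188 + 0.13 × 13 = 189.69 → 190
B = 156 + 0.13 × (226 − 156) = 156 + 0.13 × 70 = 165.1 → 165

(37, 190, 165)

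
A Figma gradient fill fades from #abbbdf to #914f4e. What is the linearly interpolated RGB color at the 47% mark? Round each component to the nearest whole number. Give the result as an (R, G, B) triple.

#abbbdf → (171, 187, 223); #914f4e → (145, 79, 78).
47% corresponds to t = 0.47.
R = 171 + 0.47 × (145 − 171) = 171 + 0.47 × -26 = 158.78 → 159
G = 187 + 0.47 × (79 − 187) = 187 + 0.47 × -108 = 136.24 → 136
B = 223 + 0.47 × (78 − 223) = 223 + 0.47 × -145 = 154.85 → 155

(159, 136, 155)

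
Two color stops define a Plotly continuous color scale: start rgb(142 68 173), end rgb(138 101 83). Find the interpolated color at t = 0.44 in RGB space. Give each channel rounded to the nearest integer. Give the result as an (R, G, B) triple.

R = 142 + 0.44 × (138 − 142) = 142 + 0.44 × -4 = 140.24 → 140
G = 68 + 0.44 × (101 − 68) = 68 + 0.44 × 33 = 82.52 → 83
B = 173 + 0.44 × (83 − 173) = 173 + 0.44 × -90 = 133.4 → 133
So the blended color is (140, 83, 133), about #8c5385.

(140, 83, 133)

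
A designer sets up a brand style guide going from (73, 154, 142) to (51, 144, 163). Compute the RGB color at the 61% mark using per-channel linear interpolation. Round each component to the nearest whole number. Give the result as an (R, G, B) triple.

61% corresponds to t = 0.61.
R = 73 + 0.61 × (51 − 73) = 73 + 0.61 × -22 = 59.58 → 60
G = 154 + 0.61 × (144 − 154) = 154 + 0.61 × -10 = 147.9 → 148
B = 142 + 0.61 × (163 − 142) = 142 + 0.61 × 21 = 154.81 → 155
So the blended color is (60, 148, 155), about #3c949b.

(60, 148, 155)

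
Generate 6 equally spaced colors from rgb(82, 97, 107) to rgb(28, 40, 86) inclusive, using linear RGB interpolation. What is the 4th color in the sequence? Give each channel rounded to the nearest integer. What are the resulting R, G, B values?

(50, 63, 94)

With 6 swatches and endpoints inclusive, swatch 4 sits at t = (4 − 1)/(6 − 1) = 3/5 ≈ 0.6.
R = 82 + 0.6 × (28 − 82) = 49.6 → 50
G = 97 + 0.6 × (40 − 97) = 62.8 → 63
B = 107 + 0.6 × (86 − 107) = 94.4 → 94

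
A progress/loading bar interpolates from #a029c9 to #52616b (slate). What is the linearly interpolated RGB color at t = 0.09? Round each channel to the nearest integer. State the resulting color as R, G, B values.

(153, 46, 193)

#a029c9 → (160, 41, 201); #52616b → (82, 97, 107).
R = 160 + 0.09 × (82 − 160) = 160 + 0.09 × -78 = 152.98 → 153
G = 41 + 0.09 × (97 − 41) = 41 + 0.09 × 56 = 46.04 → 46
B = 201 + 0.09 × (107 − 201) = 201 + 0.09 × -94 = 192.54 → 193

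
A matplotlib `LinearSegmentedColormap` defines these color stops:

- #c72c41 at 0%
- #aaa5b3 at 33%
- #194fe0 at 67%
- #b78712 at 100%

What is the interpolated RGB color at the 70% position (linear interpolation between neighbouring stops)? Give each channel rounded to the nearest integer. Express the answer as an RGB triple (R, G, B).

(39, 84, 205)

70% lies between the 67% and 100% stops, so the local fraction is t = (70 − 67)/(100 − 67) = 3/33 ≈ 0.0909.
#194fe0 → (25, 79, 224); #b78712 → (183, 135, 18).
R = 25 + 0.0909 × (183 − 25) = 39.362 → 39
G = 79 + 0.0909 × (135 − 79) = 84.09 → 84
B = 224 + 0.0909 × (18 − 224) = 205.275 → 205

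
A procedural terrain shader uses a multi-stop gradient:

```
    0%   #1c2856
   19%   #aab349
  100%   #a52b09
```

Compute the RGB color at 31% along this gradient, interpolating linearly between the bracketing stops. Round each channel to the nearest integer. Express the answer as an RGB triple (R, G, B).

31% lies between the 19% and 100% stops, so the local fraction is t = (31 − 19)/(100 − 19) = 12/81 ≈ 0.1481.
#aab349 → (170, 179, 73); #a52b09 → (165, 43, 9).
R = 170 + 0.1481 × (165 − 170) = 169.26 → 169
G = 179 + 0.1481 × (43 − 179) = 158.858 → 159
B = 73 + 0.1481 × (9 − 73) = 63.522 → 64

(169, 159, 64)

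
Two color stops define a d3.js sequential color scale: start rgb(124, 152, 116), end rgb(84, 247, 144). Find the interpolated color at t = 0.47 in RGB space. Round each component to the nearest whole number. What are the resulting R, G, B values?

(105, 197, 129)

R = 124 + 0.47 × (84 − 124) = 124 + 0.47 × -40 = 105.2 → 105
G = 152 + 0.47 × (247 − 152) = 152 + 0.47 × 95 = 196.65 → 197
B = 116 + 0.47 × (144 − 116) = 116 + 0.47 × 28 = 129.16 → 129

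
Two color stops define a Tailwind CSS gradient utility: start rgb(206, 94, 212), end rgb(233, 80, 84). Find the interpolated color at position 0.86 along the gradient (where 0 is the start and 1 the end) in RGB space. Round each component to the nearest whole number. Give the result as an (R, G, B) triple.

R = 206 + 0.86 × (233 − 206) = 206 + 0.86 × 27 = 229.22 → 229
G = 94 + 0.86 × (80 − 94) = 94 + 0.86 × -14 = 81.96 → 82
B = 212 + 0.86 × (84 − 212) = 212 + 0.86 × -128 = 101.92 → 102

(229, 82, 102)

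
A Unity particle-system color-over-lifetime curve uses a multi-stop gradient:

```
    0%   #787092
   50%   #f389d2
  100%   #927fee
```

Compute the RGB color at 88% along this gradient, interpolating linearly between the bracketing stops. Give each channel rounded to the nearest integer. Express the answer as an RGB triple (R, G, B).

88% lies between the 50% and 100% stops, so the local fraction is t = (88 − 50)/(100 − 50) = 38/50 ≈ 0.76.
#f389d2 → (243, 137, 210); #927fee → (146, 127, 238).
R = 243 + 0.76 × (146 − 243) = 169.28 → 169
G = 137 + 0.76 × (127 − 137) = 129.4 → 129
B = 210 + 0.76 × (238 − 210) = 231.28 → 231

(169, 129, 231)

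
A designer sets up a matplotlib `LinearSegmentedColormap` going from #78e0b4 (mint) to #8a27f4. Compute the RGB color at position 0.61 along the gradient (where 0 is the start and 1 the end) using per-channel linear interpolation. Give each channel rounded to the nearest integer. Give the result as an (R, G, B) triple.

(131, 111, 219)

#78e0b4 → (120, 224, 180); #8a27f4 → (138, 39, 244).
R = 120 + 0.61 × (138 − 120) = 120 + 0.61 × 18 = 130.98 → 131
G = 224 + 0.61 × (39 − 224) = 224 + 0.61 × -185 = 111.15 → 111
B = 180 + 0.61 × (244 − 180) = 180 + 0.61 × 64 = 219.04 → 219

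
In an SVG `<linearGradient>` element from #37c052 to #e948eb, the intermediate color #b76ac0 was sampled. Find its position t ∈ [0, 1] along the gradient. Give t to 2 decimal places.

Invert the lerp on the R channel (largest span, 178): t = (183 − 55) / (233 − 55) = 128/178 = 0.7191.
Check on G: (106 − 192)/(72 − 192) = 0.7167 ✓

0.72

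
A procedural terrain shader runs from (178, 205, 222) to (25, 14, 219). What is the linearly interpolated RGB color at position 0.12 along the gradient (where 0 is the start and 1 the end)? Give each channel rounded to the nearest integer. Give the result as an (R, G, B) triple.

(160, 182, 222)

R = 178 + 0.12 × (25 − 178) = 178 + 0.12 × -153 = 159.64 → 160
G = 205 + 0.12 × (14 − 205) = 205 + 0.12 × -191 = 182.08 → 182
B = 222 + 0.12 × (219 − 222) = 222 + 0.12 × -3 = 221.64 → 222
So the blended color is (160, 182, 222), about #a0b6de.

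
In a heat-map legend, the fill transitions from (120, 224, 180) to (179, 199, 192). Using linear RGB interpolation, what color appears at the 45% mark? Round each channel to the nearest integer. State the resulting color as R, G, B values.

(147, 213, 185)

45% corresponds to t = 0.45.
R = 120 + 0.45 × (179 − 120) = 120 + 0.45 × 59 = 146.55 → 147
G = 224 + 0.45 × (199 − 224) = 224 + 0.45 × -25 = 212.75 → 213
B = 180 + 0.45 × (192 − 180) = 180 + 0.45 × 12 = 185.4 → 185
So the blended color is (147, 213, 185), about #93d5b9.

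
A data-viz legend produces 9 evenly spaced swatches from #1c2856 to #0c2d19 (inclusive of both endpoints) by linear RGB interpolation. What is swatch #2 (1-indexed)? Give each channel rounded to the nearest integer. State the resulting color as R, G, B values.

(26, 41, 78)

With 9 swatches and endpoints inclusive, swatch 2 sits at t = (2 − 1)/(9 − 1) = 1/8 ≈ 0.125.
#1c2856 → (28, 40, 86); #0c2d19 → (12, 45, 25).
R = 28 + 0.125 × (12 − 28) = 26 → 26
G = 40 + 0.125 × (45 − 40) = 40.625 → 41
B = 86 + 0.125 × (25 − 86) = 78.375 → 78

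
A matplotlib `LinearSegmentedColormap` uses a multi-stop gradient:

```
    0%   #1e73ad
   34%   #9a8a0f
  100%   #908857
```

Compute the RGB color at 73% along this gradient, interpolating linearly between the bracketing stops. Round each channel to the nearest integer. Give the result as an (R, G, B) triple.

73% lies between the 34% and 100% stops, so the local fraction is t = (73 − 34)/(100 − 34) = 39/66 ≈ 0.5909.
#9a8a0f → (154, 138, 15); #908857 → (144, 136, 87).
R = 154 + 0.5909 × (144 − 154) = 148.091 → 148
G = 138 + 0.5909 × (136 − 138) = 136.818 → 137
B = 15 + 0.5909 × (87 − 15) = 57.545 → 58

(148, 137, 58)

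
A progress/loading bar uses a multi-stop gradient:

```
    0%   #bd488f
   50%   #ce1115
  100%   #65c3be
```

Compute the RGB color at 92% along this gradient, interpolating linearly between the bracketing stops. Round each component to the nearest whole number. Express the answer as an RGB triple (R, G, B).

(118, 167, 163)

92% lies between the 50% and 100% stops, so the local fraction is t = (92 − 50)/(100 − 50) = 42/50 ≈ 0.84.
#ce1115 → (206, 17, 21); #65c3be → (101, 195, 190).
R = 206 + 0.84 × (101 − 206) = 117.8 → 118
G = 17 + 0.84 × (195 − 17) = 166.52 → 167
B = 21 + 0.84 × (190 − 21) = 162.96 → 163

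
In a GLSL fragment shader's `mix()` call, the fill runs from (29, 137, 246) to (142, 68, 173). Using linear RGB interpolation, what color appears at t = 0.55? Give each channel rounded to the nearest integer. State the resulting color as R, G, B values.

(91, 99, 206)

R = 29 + 0.55 × (142 − 29) = 29 + 0.55 × 113 = 91.15 → 91
G = 137 + 0.55 × (68 − 137) = 137 + 0.55 × -69 = 99.05 → 99
B = 246 + 0.55 × (173 − 246) = 246 + 0.55 × -73 = 205.85 → 206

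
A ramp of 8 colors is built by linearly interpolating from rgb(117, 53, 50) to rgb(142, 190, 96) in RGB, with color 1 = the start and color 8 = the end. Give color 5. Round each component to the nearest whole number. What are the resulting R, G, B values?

(131, 131, 76)

With 8 swatches and endpoints inclusive, swatch 5 sits at t = (5 − 1)/(8 − 1) = 4/7 ≈ 0.5714.
R = 117 + 0.5714 × (142 − 117) = 131.285 → 131
G = 53 + 0.5714 × (190 − 53) = 131.282 → 131
B = 50 + 0.5714 × (96 − 50) = 76.284 → 76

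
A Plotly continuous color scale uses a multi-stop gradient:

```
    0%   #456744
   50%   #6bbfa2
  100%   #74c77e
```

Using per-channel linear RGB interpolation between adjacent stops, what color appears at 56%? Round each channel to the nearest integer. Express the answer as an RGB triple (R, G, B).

(108, 192, 158)

56% lies between the 50% and 100% stops, so the local fraction is t = (56 − 50)/(100 − 50) = 6/50 ≈ 0.12.
#6bbfa2 → (107, 191, 162); #74c77e → (116, 199, 126).
R = 107 + 0.12 × (116 − 107) = 108.08 → 108
G = 191 + 0.12 × (199 − 191) = 191.96 → 192
B = 162 + 0.12 × (126 − 162) = 157.68 → 158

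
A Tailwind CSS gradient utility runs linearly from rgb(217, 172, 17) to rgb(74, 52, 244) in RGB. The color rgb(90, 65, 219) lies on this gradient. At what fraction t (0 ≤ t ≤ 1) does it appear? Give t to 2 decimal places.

0.89

Invert the lerp on the B channel (largest span, 227): t = (219 − 17) / (244 − 17) = 202/227 = 0.88987.
Check on R: (90 − 217)/(74 − 217) = 0.8881 ✓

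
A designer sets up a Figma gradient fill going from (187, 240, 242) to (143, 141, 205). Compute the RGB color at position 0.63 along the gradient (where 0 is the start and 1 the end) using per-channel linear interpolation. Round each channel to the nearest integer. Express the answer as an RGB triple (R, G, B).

(159, 178, 219)

R = 187 + 0.63 × (143 − 187) = 187 + 0.63 × -44 = 159.28 → 159
G = 240 + 0.63 × (141 − 240) = 240 + 0.63 × -99 = 177.63 → 178
B = 242 + 0.63 × (205 − 242) = 242 + 0.63 × -37 = 218.69 → 219
So the blended color is (159, 178, 219), about #9fb2db.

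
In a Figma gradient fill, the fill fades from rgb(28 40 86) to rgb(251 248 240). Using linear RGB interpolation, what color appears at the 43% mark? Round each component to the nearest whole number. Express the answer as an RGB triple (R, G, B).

(124, 129, 152)

43% corresponds to t = 0.43.
R = 28 + 0.43 × (251 − 28) = 28 + 0.43 × 223 = 123.89 → 124
G = 40 + 0.43 × (248 − 40) = 40 + 0.43 × 208 = 129.44 → 129
B = 86 + 0.43 × (240 − 86) = 86 + 0.43 × 154 = 152.22 → 152
So the blended color is (124, 129, 152), about #7c8198.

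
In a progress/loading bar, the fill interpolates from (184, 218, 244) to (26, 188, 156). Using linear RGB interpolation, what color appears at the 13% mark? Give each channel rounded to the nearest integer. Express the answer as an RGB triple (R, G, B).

(163, 214, 233)

13% corresponds to t = 0.13.
R = 184 + 0.13 × (26 − 184) = 184 + 0.13 × -158 = 163.46 → 163
G = 218 + 0.13 × (188 − 218) = 218 + 0.13 × -30 = 214.1 → 214
B = 244 + 0.13 × (156 − 244) = 244 + 0.13 × -88 = 232.56 → 233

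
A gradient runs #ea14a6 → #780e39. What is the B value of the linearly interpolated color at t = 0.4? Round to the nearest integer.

122

B₁ = 166 (from #ea14a6), B₂ = 57 (from #780e39).
B = 166 + 0.4 × (57 − 166) = 122.4 → 122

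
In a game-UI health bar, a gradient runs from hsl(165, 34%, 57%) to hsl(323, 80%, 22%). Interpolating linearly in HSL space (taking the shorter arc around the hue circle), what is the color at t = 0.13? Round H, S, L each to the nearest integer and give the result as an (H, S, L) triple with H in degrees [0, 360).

Hue arc: Δh = 323 − 165 = 158° (|Δh| ≤ 180, already the shorter path).
H = 165 + 0.13 × (158) = 185.54 → 186°
S = 34 + 0.13 × (80 − 34) = 39.98 → 40%
L = 57 + 0.13 × (22 − 57) = 52.45 → 52%

(186, 40, 52)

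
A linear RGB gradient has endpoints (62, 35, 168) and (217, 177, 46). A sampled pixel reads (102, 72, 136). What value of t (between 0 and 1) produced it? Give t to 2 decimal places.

Invert the lerp on the R channel (largest span, 155): t = (102 − 62) / (217 − 62) = 40/155 = 0.25806.
Check on G: (72 − 35)/(177 − 35) = 0.2606 ✓

0.26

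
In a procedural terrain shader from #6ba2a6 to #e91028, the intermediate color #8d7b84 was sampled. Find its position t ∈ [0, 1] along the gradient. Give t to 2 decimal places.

0.27

Invert the lerp on the G channel (largest span, 146): t = (123 − 162) / (16 − 162) = -39/-146 = 0.26712.
Check on R: (141 − 107)/(233 − 107) = 0.2698 ✓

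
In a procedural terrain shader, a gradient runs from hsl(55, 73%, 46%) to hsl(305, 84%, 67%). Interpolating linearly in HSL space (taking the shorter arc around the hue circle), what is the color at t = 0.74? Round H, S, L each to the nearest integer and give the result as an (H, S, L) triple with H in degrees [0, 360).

(334, 81, 62)

Hue: 305 − 55 = 250°, but |250| > 180 so the shorter arc goes the other way: Δh = 250 − 360 = -110°.
H = 55 + 0.74 × (-110) = -26.4 → -26 → -26 mod 360 = 334°
S = 73 + 0.74 × (84 − 73) = 81.14 → 81%
L = 46 + 0.74 × (67 − 46) = 61.54 → 62%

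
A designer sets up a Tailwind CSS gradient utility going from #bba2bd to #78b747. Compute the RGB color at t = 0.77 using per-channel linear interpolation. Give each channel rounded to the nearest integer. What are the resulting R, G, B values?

#bba2bd → (187, 162, 189); #78b747 → (120, 183, 71).
R = 187 + 0.77 × (120 − 187) = 187 + 0.77 × -67 = 135.41 → 135
G = 162 + 0.77 × (183 − 162) = 162 + 0.77 × 21 = 178.17 → 178
B = 189 + 0.77 × (71 − 189) = 189 + 0.77 × -118 = 98.14 → 98
So the blended color is (135, 178, 98), about #87b262.

(135, 178, 98)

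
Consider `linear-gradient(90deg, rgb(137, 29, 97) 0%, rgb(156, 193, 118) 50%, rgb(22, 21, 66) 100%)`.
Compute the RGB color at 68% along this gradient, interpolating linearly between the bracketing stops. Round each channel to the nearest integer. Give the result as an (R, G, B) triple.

68% lies between the 50% and 100% stops, so the local fraction is t = (68 − 50)/(100 − 50) = 18/50 ≈ 0.36.
R = 156 + 0.36 × (22 − 156) = 107.76 → 108
G = 193 + 0.36 × (21 − 193) = 131.08 → 131
B = 118 + 0.36 × (66 − 118) = 99.28 → 99

(108, 131, 99)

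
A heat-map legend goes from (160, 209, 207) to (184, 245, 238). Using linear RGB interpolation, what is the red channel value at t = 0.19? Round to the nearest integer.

R = 160 + 0.19 × (184 − 160) = 164.56 → 165

165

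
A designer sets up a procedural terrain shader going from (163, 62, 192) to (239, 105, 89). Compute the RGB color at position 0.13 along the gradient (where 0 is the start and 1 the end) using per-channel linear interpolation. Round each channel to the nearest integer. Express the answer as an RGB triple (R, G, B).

(173, 68, 179)

R = 163 + 0.13 × (239 − 163) = 163 + 0.13 × 76 = 172.88 → 173
G = 62 + 0.13 × (105 − 62) = 62 + 0.13 × 43 = 67.59 → 68
B = 192 + 0.13 × (89 − 192) = 192 + 0.13 × -103 = 178.61 → 179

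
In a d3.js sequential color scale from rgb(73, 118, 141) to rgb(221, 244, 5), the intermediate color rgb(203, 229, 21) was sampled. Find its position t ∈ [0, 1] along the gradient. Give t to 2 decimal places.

0.88

Invert the lerp on the R channel (largest span, 148): t = (203 − 73) / (221 − 73) = 130/148 = 0.87838.
Check on G: (229 − 118)/(244 − 118) = 0.881 ✓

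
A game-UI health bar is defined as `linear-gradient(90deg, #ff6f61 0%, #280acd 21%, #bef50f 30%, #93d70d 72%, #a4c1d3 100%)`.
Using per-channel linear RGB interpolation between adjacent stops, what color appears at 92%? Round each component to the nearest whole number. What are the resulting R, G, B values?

92% lies between the 72% and 100% stops, so the local fraction is t = (92 − 72)/(100 − 72) = 20/28 ≈ 0.7143.
#93d70d → (147, 215, 13); #a4c1d3 → (164, 193, 211).
R = 147 + 0.7143 × (164 − 147) = 159.143 → 159
G = 215 + 0.7143 × (193 − 215) = 199.285 → 199
B = 13 + 0.7143 × (211 − 13) = 154.431 → 154

(159, 199, 154)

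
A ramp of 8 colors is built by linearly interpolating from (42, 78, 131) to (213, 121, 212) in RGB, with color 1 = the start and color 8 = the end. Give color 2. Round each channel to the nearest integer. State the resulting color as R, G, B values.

(66, 84, 143)

With 8 swatches and endpoints inclusive, swatch 2 sits at t = (2 − 1)/(8 − 1) = 1/7 ≈ 0.1429.
R = 42 + 0.1429 × (213 − 42) = 66.436 → 66
G = 78 + 0.1429 × (121 − 78) = 84.145 → 84
B = 131 + 0.1429 × (212 − 131) = 142.575 → 143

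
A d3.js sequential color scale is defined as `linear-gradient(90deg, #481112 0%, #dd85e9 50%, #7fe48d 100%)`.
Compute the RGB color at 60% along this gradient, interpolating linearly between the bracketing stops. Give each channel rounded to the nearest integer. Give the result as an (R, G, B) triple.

60% lies between the 50% and 100% stops, so the local fraction is t = (60 − 50)/(100 − 50) = 10/50 ≈ 0.2.
#dd85e9 → (221, 133, 233); #7fe48d → (127, 228, 141).
R = 221 + 0.2 × (127 − 221) = 202.2 → 202
G = 133 + 0.2 × (228 − 133) = 152 → 152
B = 233 + 0.2 × (141 − 233) = 214.6 → 215

(202, 152, 215)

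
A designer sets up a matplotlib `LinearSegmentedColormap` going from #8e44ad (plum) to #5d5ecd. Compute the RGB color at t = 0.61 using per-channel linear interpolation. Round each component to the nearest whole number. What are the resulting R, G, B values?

#8e44ad → (142, 68, 173); #5d5ecd → (93, 94, 205).
R = 142 + 0.61 × (93 − 142) = 142 + 0.61 × -49 = 112.11 → 112
G = 68 + 0.61 × (94 − 68) = 68 + 0.61 × 26 = 83.86 → 84
B = 173 + 0.61 × (205 − 173) = 173 + 0.61 × 32 = 192.52 → 193
So the blended color is (112, 84, 193), about #7054c1.

(112, 84, 193)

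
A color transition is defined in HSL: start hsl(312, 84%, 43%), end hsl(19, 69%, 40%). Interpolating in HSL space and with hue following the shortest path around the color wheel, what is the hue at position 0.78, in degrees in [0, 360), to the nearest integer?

Hue: 19 − 312 = -293°, but |-293| > 180 so the shorter arc goes the other way: Δh = -293 + 360 = 67°.
H = 312 + 0.78 × (67) = 364.26 → 364 → 364 mod 360 = 4°

4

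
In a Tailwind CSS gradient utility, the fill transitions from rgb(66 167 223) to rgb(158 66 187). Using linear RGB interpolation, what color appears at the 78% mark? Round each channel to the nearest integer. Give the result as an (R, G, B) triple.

(138, 88, 195)

78% corresponds to t = 0.78.
R = 66 + 0.78 × (158 − 66) = 66 + 0.78 × 92 = 137.76 → 138
G = 167 + 0.78 × (66 − 167) = 167 + 0.78 × -101 = 88.22 → 88
B = 223 + 0.78 × (187 − 223) = 223 + 0.78 × -36 = 194.92 → 195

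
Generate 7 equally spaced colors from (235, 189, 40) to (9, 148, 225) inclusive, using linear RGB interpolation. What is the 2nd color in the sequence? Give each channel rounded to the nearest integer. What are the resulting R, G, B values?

(197, 182, 71)

With 7 swatches and endpoints inclusive, swatch 2 sits at t = (2 − 1)/(7 − 1) = 1/6 ≈ 0.1667.
R = 235 + 0.1667 × (9 − 235) = 197.326 → 197
G = 189 + 0.1667 × (148 − 189) = 182.165 → 182
B = 40 + 0.1667 × (225 − 40) = 70.84 → 71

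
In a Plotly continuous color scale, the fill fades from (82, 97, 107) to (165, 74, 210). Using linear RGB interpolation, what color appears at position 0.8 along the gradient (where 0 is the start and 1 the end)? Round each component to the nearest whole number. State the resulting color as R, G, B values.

(148, 79, 189)

R = 82 + 0.8 × (165 − 82) = 82 + 0.8 × 83 = 148.4 → 148
G = 97 + 0.8 × (74 − 97) = 97 + 0.8 × -23 = 78.6 → 79
B = 107 + 0.8 × (210 − 107) = 107 + 0.8 × 103 = 189.4 → 189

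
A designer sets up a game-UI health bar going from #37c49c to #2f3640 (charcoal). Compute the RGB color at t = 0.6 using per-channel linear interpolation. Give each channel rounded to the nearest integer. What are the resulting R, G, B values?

(50, 111, 101)

#37c49c → (55, 196, 156); #2f3640 → (47, 54, 64).
R = 55 + 0.6 × (47 − 55) = 55 + 0.6 × -8 = 50.2 → 50
G = 196 + 0.6 × (54 − 196) = 196 + 0.6 × -142 = 110.8 → 111
B = 156 + 0.6 × (64 − 156) = 156 + 0.6 × -92 = 100.8 → 101
So the blended color is (50, 111, 101), about #326f65.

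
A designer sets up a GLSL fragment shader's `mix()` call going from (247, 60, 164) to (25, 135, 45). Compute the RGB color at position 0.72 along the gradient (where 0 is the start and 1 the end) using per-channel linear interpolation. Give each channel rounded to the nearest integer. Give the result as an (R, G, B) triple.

R = 247 + 0.72 × (25 − 247) = 247 + 0.72 × -222 = 87.16 → 87
G = 60 + 0.72 × (135 − 60) = 60 + 0.72 × 75 = 114 → 114
B = 164 + 0.72 × (45 − 164) = 164 + 0.72 × -119 = 78.32 → 78

(87, 114, 78)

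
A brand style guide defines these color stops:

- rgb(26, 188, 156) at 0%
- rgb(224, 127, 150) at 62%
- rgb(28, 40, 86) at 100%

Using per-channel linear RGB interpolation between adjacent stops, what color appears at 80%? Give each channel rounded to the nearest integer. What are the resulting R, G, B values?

(131, 86, 120)

80% lies between the 62% and 100% stops, so the local fraction is t = (80 − 62)/(100 − 62) = 18/38 ≈ 0.4737.
R = 224 + 0.4737 × (28 − 224) = 131.155 → 131
G = 127 + 0.4737 × (40 − 127) = 85.788 → 86
B = 150 + 0.4737 × (86 − 150) = 119.683 → 120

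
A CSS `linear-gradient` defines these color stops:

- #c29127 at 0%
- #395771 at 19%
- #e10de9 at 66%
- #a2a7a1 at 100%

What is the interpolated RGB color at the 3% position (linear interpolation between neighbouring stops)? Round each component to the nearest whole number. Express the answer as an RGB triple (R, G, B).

(172, 136, 51)

3% lies between the 0% and 19% stops, so the local fraction is t = (3 − 0)/(19 − 0) = 3/19 ≈ 0.1579.
#c29127 → (194, 145, 39); #395771 → (57, 87, 113).
R = 194 + 0.1579 × (57 − 194) = 172.368 → 172
G = 145 + 0.1579 × (87 − 145) = 135.842 → 136
B = 39 + 0.1579 × (113 − 39) = 50.685 → 51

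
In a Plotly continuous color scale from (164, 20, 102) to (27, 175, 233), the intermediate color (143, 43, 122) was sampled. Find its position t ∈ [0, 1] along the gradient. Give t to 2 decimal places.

0.15

Invert the lerp on the G channel (largest span, 155): t = (43 − 20) / (175 − 20) = 23/155 = 0.14839.
Check on R: (143 − 164)/(27 − 164) = 0.1533 ✓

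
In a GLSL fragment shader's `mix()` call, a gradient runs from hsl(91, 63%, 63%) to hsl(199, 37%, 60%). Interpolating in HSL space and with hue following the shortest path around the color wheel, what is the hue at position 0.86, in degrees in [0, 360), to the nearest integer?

184

Hue arc: Δh = 199 − 91 = 108° (|Δh| ≤ 180, already the shorter path).
H = 91 + 0.86 × (108) = 183.88 → 184°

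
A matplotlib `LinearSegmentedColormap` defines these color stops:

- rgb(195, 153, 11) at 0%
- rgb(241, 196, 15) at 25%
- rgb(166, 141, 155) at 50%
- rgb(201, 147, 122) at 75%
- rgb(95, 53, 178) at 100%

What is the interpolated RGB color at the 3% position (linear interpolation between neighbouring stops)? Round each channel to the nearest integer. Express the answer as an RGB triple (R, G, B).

3% lies between the 0% and 25% stops, so the local fraction is t = (3 − 0)/(25 − 0) = 3/25 ≈ 0.12.
R = 195 + 0.12 × (241 − 195) = 200.52 → 201
G = 153 + 0.12 × (196 − 153) = 158.16 → 158
B = 11 + 0.12 × (15 − 11) = 11.48 → 11

(201, 158, 11)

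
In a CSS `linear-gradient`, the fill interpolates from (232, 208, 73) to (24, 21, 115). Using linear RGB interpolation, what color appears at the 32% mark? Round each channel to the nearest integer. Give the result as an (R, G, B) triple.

(165, 148, 86)

32% corresponds to t = 0.32.
R = 232 + 0.32 × (24 − 232) = 232 + 0.32 × -208 = 165.44 → 165
G = 208 + 0.32 × (21 − 208) = 208 + 0.32 × -187 = 148.16 → 148
B = 73 + 0.32 × (115 − 73) = 73 + 0.32 × 42 = 86.44 → 86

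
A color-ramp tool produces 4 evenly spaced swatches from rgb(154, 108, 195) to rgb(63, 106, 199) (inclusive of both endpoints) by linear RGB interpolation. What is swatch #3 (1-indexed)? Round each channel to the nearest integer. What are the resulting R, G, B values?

(93, 107, 198)

With 4 swatches and endpoints inclusive, swatch 3 sits at t = (3 − 1)/(4 − 1) = 2/3 ≈ 0.6667.
R = 154 + 0.6667 × (63 − 154) = 93.33 → 93
G = 108 + 0.6667 × (106 − 108) = 106.667 → 107
B = 195 + 0.6667 × (199 − 195) = 197.667 → 198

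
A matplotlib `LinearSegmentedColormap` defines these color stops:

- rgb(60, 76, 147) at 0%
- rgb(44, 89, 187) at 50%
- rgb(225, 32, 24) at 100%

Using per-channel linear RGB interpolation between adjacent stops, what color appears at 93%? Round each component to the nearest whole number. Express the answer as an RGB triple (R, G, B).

(200, 40, 47)

93% lies between the 50% and 100% stops, so the local fraction is t = (93 − 50)/(100 − 50) = 43/50 ≈ 0.86.
R = 44 + 0.86 × (225 − 44) = 199.66 → 200
G = 89 + 0.86 × (32 − 89) = 39.98 → 40
B = 187 + 0.86 × (24 − 187) = 46.82 → 47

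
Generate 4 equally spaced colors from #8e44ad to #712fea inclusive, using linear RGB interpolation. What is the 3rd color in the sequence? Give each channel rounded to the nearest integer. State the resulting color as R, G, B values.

(123, 54, 214)

With 4 swatches and endpoints inclusive, swatch 3 sits at t = (3 − 1)/(4 − 1) = 2/3 ≈ 0.6667.
#8e44ad → (142, 68, 173); #712fea → (113, 47, 234).
R = 142 + 0.6667 × (113 − 142) = 122.666 → 123
G = 68 + 0.6667 × (47 − 68) = 53.999 → 54
B = 173 + 0.6667 × (234 − 173) = 213.669 → 214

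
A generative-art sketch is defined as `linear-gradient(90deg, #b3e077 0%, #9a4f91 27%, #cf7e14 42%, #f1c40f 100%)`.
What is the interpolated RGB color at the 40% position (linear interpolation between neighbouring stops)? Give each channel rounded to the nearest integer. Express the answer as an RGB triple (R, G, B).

(200, 120, 37)

40% lies between the 27% and 42% stops, so the local fraction is t = (40 − 27)/(42 − 27) = 13/15 ≈ 0.8667.
#9a4f91 → (154, 79, 145); #cf7e14 → (207, 126, 20).
R = 154 + 0.8667 × (207 − 154) = 199.935 → 200
G = 79 + 0.8667 × (126 − 79) = 119.735 → 120
B = 145 + 0.8667 × (20 − 145) = 36.662 → 37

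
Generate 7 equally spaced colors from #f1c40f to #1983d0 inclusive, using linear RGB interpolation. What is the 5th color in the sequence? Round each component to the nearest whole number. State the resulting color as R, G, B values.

(97, 153, 144)

With 7 swatches and endpoints inclusive, swatch 5 sits at t = (5 − 1)/(7 − 1) = 4/6 ≈ 0.6667.
#f1c40f → (241, 196, 15); #1983d0 → (25, 131, 208).
R = 241 + 0.6667 × (25 − 241) = 96.993 → 97
G = 196 + 0.6667 × (131 − 196) = 152.665 → 153
B = 15 + 0.6667 × (208 − 15) = 143.673 → 144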